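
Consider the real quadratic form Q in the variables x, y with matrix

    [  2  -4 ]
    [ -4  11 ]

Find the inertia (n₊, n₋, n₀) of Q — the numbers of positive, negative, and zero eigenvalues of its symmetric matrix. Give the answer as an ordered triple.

(2, 0, 0)

Symmetric row and column elimination reduces A to a congruent diagonal form with pivots 2, 3.
That gives 2 positive pivots.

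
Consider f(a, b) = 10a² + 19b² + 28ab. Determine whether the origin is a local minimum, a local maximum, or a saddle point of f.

The Hessian at the origin is H = [[20, 28], [28, 38]].
det H = 20·38 − (28)² = -24 < 0, so H is indefinite.
Therefore the origin is a saddle point.

saddle point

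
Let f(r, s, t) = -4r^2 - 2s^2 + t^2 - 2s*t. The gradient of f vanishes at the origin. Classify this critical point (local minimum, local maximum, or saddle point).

saddle point

The Hessian at the origin is H = [[-8, 0, 0], [0, -4, -2], [0, -2, 2]].
Applying the same elementary operations to the rows and columns of H produces a congruent diagonal matrix with entries -8, -4, 3.
So there are 1 positive, 2 negative pivots.
H is indefinite, so the origin is a saddle point.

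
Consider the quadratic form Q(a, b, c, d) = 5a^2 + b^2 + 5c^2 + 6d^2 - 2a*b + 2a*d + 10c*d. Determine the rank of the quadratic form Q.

4

The associated matrix is A = [[5, -1, 0, 1], [-1, 1, 0, 0], [0, 0, 5, 5], [1, 0, 5, 6]].
An LDLᵀ factorisation of A has diagonal entries 5, 4/5, 5, 3/4.
That gives 4 positive pivots.
The rank is the number of nonzero pivots: 4.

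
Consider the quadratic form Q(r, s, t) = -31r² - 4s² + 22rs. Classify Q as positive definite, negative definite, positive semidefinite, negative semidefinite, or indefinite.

negative semidefinite

The associated matrix is A = [[-31, 11, 0], [11, -4, 0], [0, 0, 0]].
Applying the same elementary operations to the rows and columns of A produces a congruent diagonal matrix with entries -31, -3/31, 0.
That gives 2 negative, 1 zero pivots.
Hence Q is negative semidefinite.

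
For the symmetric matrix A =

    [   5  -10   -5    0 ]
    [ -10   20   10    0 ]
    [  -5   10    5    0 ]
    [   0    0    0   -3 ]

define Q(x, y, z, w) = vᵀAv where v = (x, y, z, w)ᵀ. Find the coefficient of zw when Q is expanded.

0

The coefficient of zw is A[3,4] + A[4,3] = 2·0 = 0.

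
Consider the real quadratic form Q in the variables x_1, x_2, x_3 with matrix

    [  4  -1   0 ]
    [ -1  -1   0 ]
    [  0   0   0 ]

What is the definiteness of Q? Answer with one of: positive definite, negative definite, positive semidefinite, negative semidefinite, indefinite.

indefinite

Congruent diagonalization of A (simultaneous row and column reduction) yields pivots 4, -5/4, 0.
Counting signs: 1 positive, 1 negative, 1 zero.
Hence Q is indefinite.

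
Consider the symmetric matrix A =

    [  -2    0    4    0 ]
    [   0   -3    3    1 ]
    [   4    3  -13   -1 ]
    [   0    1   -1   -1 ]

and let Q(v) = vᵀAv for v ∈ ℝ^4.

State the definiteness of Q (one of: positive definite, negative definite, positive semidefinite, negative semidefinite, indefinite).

negative definite

Congruent diagonalization of A (simultaneous row and column reduction) yields pivots -2, -3, -2, -2/3.
So there are 4 negative pivots.
Hence Q is negative definite.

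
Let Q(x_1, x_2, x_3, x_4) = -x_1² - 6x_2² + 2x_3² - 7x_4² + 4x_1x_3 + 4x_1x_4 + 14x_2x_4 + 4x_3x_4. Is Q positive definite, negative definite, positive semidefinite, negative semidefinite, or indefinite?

Write A = [[-1, 0, 2, 2], [0, -6, 0, 7], [2, 0, 2, 2], [2, 7, 2, -7]].
Row-reducing A symmetrically gives the diagonal entries -1, -6, 6, -5/6.
So there are 1 positive, 3 negative pivots.
Hence Q is indefinite.

indefinite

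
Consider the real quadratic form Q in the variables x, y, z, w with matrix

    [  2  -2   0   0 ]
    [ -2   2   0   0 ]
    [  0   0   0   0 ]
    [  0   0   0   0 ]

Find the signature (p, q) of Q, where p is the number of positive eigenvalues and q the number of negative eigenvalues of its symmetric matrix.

Congruent diagonalization of A (simultaneous row and column reduction) yields pivots 2, 0, 0, 0.
Counting signs: 1 positive, 3 zero.

(1, 0)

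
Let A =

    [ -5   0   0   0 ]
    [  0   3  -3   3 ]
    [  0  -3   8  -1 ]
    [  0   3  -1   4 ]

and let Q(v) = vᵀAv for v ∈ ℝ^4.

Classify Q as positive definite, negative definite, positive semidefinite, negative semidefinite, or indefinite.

indefinite

Symmetric row and column elimination reduces A to a congruent diagonal form with pivots -5, 3, 5, 1/5.
That gives 3 positive, 1 negative pivots.
Hence Q is indefinite.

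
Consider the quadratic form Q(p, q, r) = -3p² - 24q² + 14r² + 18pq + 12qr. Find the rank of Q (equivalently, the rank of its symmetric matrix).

Write A = [[-3, 9, 0], [9, -24, 6], [0, 6, 14]].
Congruent diagonalization of A (simultaneous row and column reduction) yields pivots -3, 3, 2.
Counting signs: 2 positive, 1 negative.
The rank is the number of nonzero pivots: 3.

3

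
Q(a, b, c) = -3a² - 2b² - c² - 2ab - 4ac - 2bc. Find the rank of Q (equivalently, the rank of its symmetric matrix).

3

The symmetric matrix is A = [[-3, -1, -2], [-1, -2, -1], [-2, -1, -1]].
An LDLᵀ factorisation of A has diagonal entries -3, -5/3, 2/5.
That gives 1 positive, 2 negative pivots.
The rank is the number of nonzero pivots: 3.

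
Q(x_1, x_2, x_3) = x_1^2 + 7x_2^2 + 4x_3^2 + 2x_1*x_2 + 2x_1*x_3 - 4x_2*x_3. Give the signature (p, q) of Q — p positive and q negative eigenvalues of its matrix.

The symmetric matrix is A = [[1, 1, 1], [1, 7, -2], [1, -2, 4]].
An LDLᵀ factorisation of A has diagonal entries 1, 6, 3/2.
That gives 3 positive pivots.

(3, 0)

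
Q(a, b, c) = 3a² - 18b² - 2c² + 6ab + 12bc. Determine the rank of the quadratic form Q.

3

Write A = [[3, 3, 0], [3, -18, 6], [0, 6, -2]].
Congruent diagonalization of A (simultaneous row and column reduction) yields pivots 3, -21, -2/7.
So there are 1 positive, 2 negative pivots.
The rank is the number of nonzero pivots: 3.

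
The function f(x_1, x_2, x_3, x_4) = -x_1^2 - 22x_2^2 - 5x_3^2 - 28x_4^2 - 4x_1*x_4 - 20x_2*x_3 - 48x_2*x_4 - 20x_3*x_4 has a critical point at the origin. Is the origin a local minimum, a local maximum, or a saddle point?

The Hessian at the origin is H = [[-2, 0, 0, -4], [0, -44, -20, -48], [0, -20, -10, -20], [-4, -48, -20, -56]].
Row-reducing H symmetrically gives the diagonal entries -2, -44, -10/11, 8.
So there are 1 positive, 3 negative pivots.
H is indefinite, so the origin is a saddle point.

saddle point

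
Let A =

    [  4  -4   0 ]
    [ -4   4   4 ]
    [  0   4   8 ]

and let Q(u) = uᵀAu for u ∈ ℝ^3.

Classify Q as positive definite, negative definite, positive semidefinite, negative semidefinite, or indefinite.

A is congruent to a diagonal matrix with 2 positive, 1 negative and 0 zero entries, so Q is indefinite.

indefinite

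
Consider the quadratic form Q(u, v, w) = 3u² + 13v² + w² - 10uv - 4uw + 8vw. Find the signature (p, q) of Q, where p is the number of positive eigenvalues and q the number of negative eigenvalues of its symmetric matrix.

(2, 1)

The symmetric matrix is A = [[3, -5, -2], [-5, 13, 4], [-2, 4, 1]].
Symmetric row and column elimination reduces A to a congruent diagonal form with pivots 3, 14/3, -3/7.
That gives 2 positive, 1 negative pivots.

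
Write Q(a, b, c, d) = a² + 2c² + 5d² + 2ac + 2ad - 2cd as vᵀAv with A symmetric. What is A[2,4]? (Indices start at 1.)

0

The coefficient of b·d in Q is 0. For a symmetric A this equals A[2,4] + A[4,2] = 2·A[2,4].
So A[2,4] = 0/2 = 0.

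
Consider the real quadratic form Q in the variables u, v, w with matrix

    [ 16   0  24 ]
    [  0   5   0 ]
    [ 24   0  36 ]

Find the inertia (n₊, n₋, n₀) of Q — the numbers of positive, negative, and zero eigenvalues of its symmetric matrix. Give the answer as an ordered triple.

Applying the same elementary operations to the rows and columns of A produces a congruent diagonal matrix with entries 16, 5, 0.
That gives 2 positive, 1 zero pivots.

(2, 0, 1)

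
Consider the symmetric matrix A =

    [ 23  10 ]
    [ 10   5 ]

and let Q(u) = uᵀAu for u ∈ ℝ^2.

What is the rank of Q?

2

Row-reducing A symmetrically gives the diagonal entries 23, 15/23.
Counting signs: 2 positive.
The rank is the number of nonzero pivots: 2.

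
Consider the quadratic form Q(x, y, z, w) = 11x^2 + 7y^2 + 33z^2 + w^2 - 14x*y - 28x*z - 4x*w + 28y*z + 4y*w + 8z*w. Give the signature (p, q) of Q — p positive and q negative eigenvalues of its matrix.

(4, 0)

The associated matrix is A = [[11, -7, -14, -2], [-7, 7, 14, 2], [-14, 14, 33, 4], [-2, 2, 4, 1]].
An LDLᵀ factorisation of A has diagonal entries 11, 28/11, 5, 3/7.
Counting signs: 4 positive.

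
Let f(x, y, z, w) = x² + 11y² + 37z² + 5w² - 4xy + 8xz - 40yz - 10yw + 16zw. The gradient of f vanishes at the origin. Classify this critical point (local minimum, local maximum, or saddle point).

local minimum

The Hessian at the origin is H = [[2, -4, 8, 0], [-4, 22, -40, -10], [8, -40, 74, 16], [0, -10, 16, 10]].
Symmetric row and column elimination reduces H to a congruent diagonal form with pivots 2, 14, 6/7, 4/3.
Counting signs: 4 positive.
H is positive definite, so the origin is a strict local minimum.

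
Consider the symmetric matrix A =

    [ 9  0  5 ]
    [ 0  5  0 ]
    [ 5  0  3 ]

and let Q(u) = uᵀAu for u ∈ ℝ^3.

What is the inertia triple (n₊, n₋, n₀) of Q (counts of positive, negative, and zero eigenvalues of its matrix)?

Applying the same elementary operations to the rows and columns of A produces a congruent diagonal matrix with entries 9, 5, 2/9.
That gives 3 positive pivots.

(3, 0, 0)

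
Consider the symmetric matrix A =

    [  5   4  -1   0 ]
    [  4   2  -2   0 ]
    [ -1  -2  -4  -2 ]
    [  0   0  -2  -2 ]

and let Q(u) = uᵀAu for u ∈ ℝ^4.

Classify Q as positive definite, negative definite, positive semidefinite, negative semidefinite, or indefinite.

Symmetric row and column elimination reduces A to a congruent diagonal form with pivots 5, -6/5, -3, -2/3.
Counting signs: 1 positive, 3 negative.
Hence Q is indefinite.

indefinite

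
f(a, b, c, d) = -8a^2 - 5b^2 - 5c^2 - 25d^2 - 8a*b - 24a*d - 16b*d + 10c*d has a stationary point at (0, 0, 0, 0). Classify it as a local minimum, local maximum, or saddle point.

The Hessian at the origin is H = [[-16, -8, 0, -24], [-8, -10, 0, -16], [0, 0, -10, 10], [-24, -16, 10, -50]].
Row-reducing H symmetrically gives the diagonal entries -16, -6, -10, -4/3.
So there are 4 negative pivots.
H is negative definite, so the origin is a strict local maximum.

local maximum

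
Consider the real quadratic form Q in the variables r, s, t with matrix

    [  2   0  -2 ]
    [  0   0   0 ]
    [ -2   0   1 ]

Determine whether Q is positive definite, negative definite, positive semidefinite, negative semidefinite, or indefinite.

indefinite

Row-reducing A symmetrically gives the diagonal entries 2, 0, -1.
So there are 1 positive, 1 negative, 1 zero pivots.
Hence Q is indefinite.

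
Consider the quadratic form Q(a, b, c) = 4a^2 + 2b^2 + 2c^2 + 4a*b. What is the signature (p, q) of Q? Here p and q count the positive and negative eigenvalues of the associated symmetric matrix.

The associated matrix is A = [[4, 2, 0], [2, 2, 0], [0, 0, 2]].
Applying the same elementary operations to the rows and columns of A produces a congruent diagonal matrix with entries 4, 1, 2.
So there are 3 positive pivots.

(3, 0)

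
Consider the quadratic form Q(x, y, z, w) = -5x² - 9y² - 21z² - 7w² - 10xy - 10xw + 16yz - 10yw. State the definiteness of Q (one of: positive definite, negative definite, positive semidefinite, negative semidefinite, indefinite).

The symmetric matrix of Q is A = [[-5, -5, 0, -5], [-5, -9, 8, -5], [0, 8, -21, 0], [-5, -5, 0, -7]].
Leading principal minors: Δ_1 = -5, Δ_2 = 20, Δ_3 = -100, Δ_4 = 200.
The signs alternate starting with Δ_1 < 0, so by Sylvester's criterion Q is negative definite.

negative definite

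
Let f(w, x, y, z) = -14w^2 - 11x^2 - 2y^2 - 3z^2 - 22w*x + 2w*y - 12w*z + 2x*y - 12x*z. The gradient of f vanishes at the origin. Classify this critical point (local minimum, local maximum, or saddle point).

The Hessian at the origin is H = [[-28, -22, 2, -12], [-22, -22, 2, -12], [2, 2, -4, 0], [-12, -12, 0, -6]].
Row-reducing H symmetrically gives the diagonal entries -28, -33/7, -42/11, 6/7.
Counting signs: 1 positive, 3 negative.
H is indefinite, so the origin is a saddle point.

saddle point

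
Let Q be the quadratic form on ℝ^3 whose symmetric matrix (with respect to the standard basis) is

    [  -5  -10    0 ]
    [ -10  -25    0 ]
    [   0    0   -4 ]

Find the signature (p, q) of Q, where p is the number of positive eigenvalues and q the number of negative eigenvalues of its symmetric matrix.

(0, 3)

Applying the same elementary operations to the rows and columns of A produces a congruent diagonal matrix with entries -5, -5, -4.
So there are 3 negative pivots.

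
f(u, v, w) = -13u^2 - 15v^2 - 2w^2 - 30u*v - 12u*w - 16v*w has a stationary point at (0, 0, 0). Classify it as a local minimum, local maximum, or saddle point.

saddle point

The Hessian at the origin is H = [[-26, -30, -12], [-30, -30, -16], [-12, -16, -4]].
Congruent diagonalization of H (simultaneous row and column reduction) yields pivots -26, 60/13, 8/15.
So there are 2 positive, 1 negative pivots.
H is indefinite, so the origin is a saddle point.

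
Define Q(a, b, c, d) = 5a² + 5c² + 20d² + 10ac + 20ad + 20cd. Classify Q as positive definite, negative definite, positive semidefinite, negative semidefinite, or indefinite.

The symmetric matrix is A = [[5, 0, 5, 10], [0, 0, 0, 0], [5, 0, 5, 10], [10, 0, 10, 20]].
Symmetric row and column elimination reduces A to a congruent diagonal form with pivots 5, 0, 0, 0.
So there are 1 positive, 3 zero pivots.
Hence Q is positive semidefinite.

positive semidefinite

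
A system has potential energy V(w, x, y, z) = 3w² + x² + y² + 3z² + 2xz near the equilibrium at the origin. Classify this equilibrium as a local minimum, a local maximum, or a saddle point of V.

The Hessian at the origin is H = [[6, 0, 0, 0], [0, 2, 0, 2], [0, 0, 2, 0], [0, 2, 0, 6]].
Symmetric row and column elimination reduces H to a congruent diagonal form with pivots 6, 2, 2, 4.
Counting signs: 4 positive.
H is positive definite, so the origin is a strict local minimum.

local minimum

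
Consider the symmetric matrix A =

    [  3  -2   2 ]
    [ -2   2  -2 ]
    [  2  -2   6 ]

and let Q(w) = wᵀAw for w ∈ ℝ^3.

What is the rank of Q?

3

Applying the same elementary operations to the rows and columns of A produces a congruent diagonal matrix with entries 3, 2/3, 4.
So there are 3 positive pivots.
The rank is the number of nonzero pivots: 3.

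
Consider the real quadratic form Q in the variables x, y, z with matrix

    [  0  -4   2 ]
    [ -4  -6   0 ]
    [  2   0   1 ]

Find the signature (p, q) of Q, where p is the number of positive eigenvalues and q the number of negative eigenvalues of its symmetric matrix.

By Sylvester's law of inertia any congruent diagonalization of A has 1 positive, 2 negative and 0 zero entries.

(1, 2)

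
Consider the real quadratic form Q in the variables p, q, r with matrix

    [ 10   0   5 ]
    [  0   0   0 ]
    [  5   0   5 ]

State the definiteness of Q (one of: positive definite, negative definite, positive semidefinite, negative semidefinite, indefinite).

Applying the same elementary operations to the rows and columns of A produces a congruent diagonal matrix with entries 10, 0, 5/2.
So there are 2 positive, 1 zero pivots.
Hence Q is positive semidefinite.

positive semidefinite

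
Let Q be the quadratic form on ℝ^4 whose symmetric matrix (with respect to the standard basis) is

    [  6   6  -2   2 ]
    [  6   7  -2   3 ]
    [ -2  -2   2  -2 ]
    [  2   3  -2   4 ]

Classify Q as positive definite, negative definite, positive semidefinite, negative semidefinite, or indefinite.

positive definite

Row-reducing A symmetrically gives the diagonal entries 6, 1, 4/3, 1.
Counting signs: 4 positive.
Hence Q is positive definite.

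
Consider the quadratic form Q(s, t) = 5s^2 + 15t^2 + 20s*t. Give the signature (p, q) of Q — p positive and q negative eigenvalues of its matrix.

Write A = [[5, 10], [10, 15]].
Symmetric row and column elimination reduces A to a congruent diagonal form with pivots 5, -5.
That gives 1 positive, 1 negative pivots.

(1, 1)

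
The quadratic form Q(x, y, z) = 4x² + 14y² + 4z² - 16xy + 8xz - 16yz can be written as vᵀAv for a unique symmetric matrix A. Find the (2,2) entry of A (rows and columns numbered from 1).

The coefficient of y² in Q is 14, and that is exactly A[2,2].

14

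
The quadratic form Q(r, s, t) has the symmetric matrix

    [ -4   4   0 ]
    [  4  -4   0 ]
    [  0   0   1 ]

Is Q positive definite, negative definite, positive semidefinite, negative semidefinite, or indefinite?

indefinite

Congruent diagonalization of A (simultaneous row and column reduction) yields pivots -4, 0, 1.
Counting signs: 1 positive, 1 negative, 1 zero.
Hence Q is indefinite.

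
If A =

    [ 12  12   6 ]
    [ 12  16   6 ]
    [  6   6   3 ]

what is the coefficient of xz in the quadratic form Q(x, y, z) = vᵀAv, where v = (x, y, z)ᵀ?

The coefficient of xz is A[1,3] + A[3,1] = 2·6 = 12.

12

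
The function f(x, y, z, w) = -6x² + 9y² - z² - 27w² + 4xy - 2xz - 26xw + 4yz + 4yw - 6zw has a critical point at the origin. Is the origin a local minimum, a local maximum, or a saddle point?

saddle point

The Hessian at the origin is H = [[-12, 4, -2, -26], [4, 18, 4, 4], [-2, 4, -2, -6], [-26, 4, -6, -54]].
Applying the same elementary operations to the rows and columns of H produces a congruent diagonal matrix with entries -12, 58/3, -65/29, 20/13.
That gives 2 positive, 2 negative pivots.
H is indefinite, so the origin is a saddle point.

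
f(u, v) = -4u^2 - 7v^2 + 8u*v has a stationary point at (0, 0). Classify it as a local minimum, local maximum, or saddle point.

The Hessian at the origin is H = [[-8, 8], [8, -14]].
det H = -8·-14 − (8)² = 48 > 0 and H[1,1] = -8 < 0, so H is negative definite.
Therefore the origin is a local maximum.

local maximum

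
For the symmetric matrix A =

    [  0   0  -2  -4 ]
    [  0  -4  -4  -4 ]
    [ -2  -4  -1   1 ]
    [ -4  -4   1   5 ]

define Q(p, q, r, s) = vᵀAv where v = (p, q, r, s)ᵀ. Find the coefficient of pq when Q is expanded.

The coefficient of pq is A[1,2] + A[2,1] = 2·0 = 0.

0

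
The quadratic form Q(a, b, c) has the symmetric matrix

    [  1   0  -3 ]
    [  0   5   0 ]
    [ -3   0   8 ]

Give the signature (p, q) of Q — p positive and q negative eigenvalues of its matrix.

(2, 1)

Symmetric row and column elimination reduces A to a congruent diagonal form with pivots 1, 5, -1.
That gives 2 positive, 1 negative pivots.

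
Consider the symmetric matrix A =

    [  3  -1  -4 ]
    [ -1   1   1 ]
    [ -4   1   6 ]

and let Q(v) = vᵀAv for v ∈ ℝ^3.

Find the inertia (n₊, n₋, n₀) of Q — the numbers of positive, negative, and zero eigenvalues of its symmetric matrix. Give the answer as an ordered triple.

An LDLᵀ factorisation of A has diagonal entries 3, 2/3, 1/2.
That gives 3 positive pivots.

(3, 0, 0)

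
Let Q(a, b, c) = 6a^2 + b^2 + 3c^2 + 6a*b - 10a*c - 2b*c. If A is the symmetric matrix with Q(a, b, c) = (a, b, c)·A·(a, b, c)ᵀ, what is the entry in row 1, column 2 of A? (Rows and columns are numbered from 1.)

3

The coefficient of a·b in Q is 6. For a symmetric A this equals A[1,2] + A[2,1] = 2·A[1,2].
So A[1,2] = 6/2 = 3.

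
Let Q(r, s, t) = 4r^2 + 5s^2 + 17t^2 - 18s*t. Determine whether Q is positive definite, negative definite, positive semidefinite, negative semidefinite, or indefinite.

positive definite

The symmetric matrix of Q is A = [[4, 0, 0], [0, 5, -9], [0, -9, 17]].
Leading principal minors: Δ_1 = 4, Δ_2 = 20, Δ_3 = 16.
All leading principal minors are positive, so by Sylvester's criterion Q is positive definite.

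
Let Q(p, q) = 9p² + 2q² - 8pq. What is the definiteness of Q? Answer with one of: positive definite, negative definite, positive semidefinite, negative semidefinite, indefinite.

positive definite

The symmetric matrix of Q is [[9, -4], [-4, 2]].
For the 2×2 matrix [[9, -4], [-4, 2]]: det = 9·2 − (-4)² = 2, trace = 11.
det > 0 so both eigenvalues share the sign of the trace; trace = 11 > 0 ⇒ both positive.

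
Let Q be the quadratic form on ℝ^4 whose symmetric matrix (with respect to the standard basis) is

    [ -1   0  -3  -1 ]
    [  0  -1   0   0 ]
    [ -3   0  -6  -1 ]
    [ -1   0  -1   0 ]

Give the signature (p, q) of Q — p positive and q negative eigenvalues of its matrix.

Row-reducing A symmetrically gives the diagonal entries -1, -1, 3, -1/3.
That gives 1 positive, 3 negative pivots.

(1, 3)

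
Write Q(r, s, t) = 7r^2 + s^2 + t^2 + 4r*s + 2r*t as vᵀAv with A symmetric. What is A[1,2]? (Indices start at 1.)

The coefficient of r·s in Q is 4. For a symmetric A this equals A[1,2] + A[2,1] = 2·A[1,2].
So A[1,2] = 4/2 = 2.

2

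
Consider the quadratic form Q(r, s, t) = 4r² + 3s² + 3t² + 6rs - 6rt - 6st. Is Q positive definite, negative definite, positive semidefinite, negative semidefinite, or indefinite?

Write A = [[4, 3, -3], [3, 3, -3], [-3, -3, 3]].
Symmetric row and column elimination reduces A to a congruent diagonal form with pivots 4, 3/4, 0.
So there are 2 positive, 1 zero pivots.
Hence Q is positive semidefinite.

positive semidefinite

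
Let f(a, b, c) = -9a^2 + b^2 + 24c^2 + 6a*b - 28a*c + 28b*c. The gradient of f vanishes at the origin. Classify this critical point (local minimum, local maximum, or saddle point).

The Hessian at the origin is H = [[-18, 6, -28], [6, 2, 28], [-28, 28, 48]].
An LDLᵀ factorisation of H has diagonal entries -18, 4, 40/9.
That gives 2 positive, 1 negative pivots.
H is indefinite, so the origin is a saddle point.

saddle point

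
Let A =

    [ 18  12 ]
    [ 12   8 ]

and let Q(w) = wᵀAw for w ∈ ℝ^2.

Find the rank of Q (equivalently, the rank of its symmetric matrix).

Applying the same elementary operations to the rows and columns of A produces a congruent diagonal matrix with entries 18, 0.
Counting signs: 1 positive, 1 zero.
The rank is the number of nonzero pivots: 1.

1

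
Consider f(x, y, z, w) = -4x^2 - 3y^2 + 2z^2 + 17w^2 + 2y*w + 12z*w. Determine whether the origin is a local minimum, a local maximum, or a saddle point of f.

saddle point

The Hessian at the origin is H = [[-8, 0, 0, 0], [0, -6, 0, 2], [0, 0, 4, 12], [0, 2, 12, 34]].
Congruent diagonalization of H (simultaneous row and column reduction) yields pivots -8, -6, 4, -4/3.
That gives 1 positive, 3 negative pivots.
H is indefinite, so the origin is a saddle point.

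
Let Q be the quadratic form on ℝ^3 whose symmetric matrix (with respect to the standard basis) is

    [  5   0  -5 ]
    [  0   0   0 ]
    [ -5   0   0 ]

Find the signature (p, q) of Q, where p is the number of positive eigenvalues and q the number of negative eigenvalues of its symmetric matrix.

(1, 1)

Congruent diagonalization of A (simultaneous row and column reduction) yields pivots 5, 0, -5.
So there are 1 positive, 1 negative, 1 zero pivots.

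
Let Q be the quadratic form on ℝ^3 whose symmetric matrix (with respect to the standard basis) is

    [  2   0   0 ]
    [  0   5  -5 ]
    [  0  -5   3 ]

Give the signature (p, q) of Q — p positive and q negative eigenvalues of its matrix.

(2, 1)

Symmetric row and column elimination reduces A to a congruent diagonal form with pivots 2, 5, -2.
That gives 2 positive, 1 negative pivots.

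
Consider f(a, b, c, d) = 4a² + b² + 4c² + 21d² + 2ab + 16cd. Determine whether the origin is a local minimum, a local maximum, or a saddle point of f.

The Hessian at the origin is H = [[8, 2, 0, 0], [2, 2, 0, 0], [0, 0, 8, 16], [0, 0, 16, 42]].
An LDLᵀ factorisation of H has diagonal entries 8, 3/2, 8, 10.
So there are 4 positive pivots.
H is positive definite, so the origin is a strict local minimum.

local minimum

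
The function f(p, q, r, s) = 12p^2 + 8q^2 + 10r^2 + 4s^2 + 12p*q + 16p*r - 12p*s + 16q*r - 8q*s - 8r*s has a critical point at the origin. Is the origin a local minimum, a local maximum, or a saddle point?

local minimum

The Hessian at the origin is H = [[24, 12, 16, -12], [12, 16, 16, -8], [16, 16, 20, -8], [-12, -8, -8, 8]].
Congruent diagonalization of H (simultaneous row and column reduction) yields pivots 24, 10, 44/15, 8/11.
Counting signs: 4 positive.
H is positive definite, so the origin is a strict local minimum.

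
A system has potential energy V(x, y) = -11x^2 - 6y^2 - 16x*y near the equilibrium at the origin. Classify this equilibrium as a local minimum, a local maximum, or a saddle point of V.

The Hessian at the origin is H = [[-22, -16], [-16, -12]].
det H = -22·-12 − (-16)² = 8 > 0 and H[1,1] = -22 < 0, so H is negative definite.
Therefore the origin is a local maximum.

local maximum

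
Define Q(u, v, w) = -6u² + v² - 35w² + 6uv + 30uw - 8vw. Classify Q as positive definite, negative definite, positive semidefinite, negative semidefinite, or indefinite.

The associated matrix is A = [[-6, 3, 15], [3, 1, -4], [15, -4, -35]].
Congruent diagonalization of A (simultaneous row and column reduction) yields pivots -6, 5/2, -12/5.
Counting signs: 1 positive, 2 negative.
Hence Q is indefinite.

indefinite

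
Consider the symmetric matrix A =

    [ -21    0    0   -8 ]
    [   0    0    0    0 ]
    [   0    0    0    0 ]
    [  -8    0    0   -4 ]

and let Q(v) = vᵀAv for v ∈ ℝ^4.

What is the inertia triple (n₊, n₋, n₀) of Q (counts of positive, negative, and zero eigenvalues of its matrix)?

(0, 2, 2)

Row-reducing A symmetrically gives the diagonal entries -21, 0, 0, -20/21.
Counting signs: 2 negative, 2 zero.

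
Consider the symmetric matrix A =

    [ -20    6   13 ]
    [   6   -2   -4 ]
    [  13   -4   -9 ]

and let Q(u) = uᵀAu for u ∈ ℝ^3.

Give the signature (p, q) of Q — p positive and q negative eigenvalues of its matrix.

Symmetric row and column elimination reduces A to a congruent diagonal form with pivots -20, -1/5, -1/2.
Counting signs: 3 negative.

(0, 3)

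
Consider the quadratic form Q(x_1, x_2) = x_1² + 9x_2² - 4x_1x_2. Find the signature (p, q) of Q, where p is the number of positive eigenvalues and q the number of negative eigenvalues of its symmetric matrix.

Write A = [[1, -2], [-2, 9]].
Congruent diagonalization of A (simultaneous row and column reduction) yields pivots 1, 5.
Counting signs: 2 positive.

(2, 0)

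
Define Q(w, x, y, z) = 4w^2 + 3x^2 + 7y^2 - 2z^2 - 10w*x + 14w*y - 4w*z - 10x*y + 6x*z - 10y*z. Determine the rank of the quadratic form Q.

4

The associated matrix is A = [[4, -5, 7, -2], [-5, 3, -5, 3], [7, -5, 7, -5], [-2, 3, -5, -2]].
Row-reducing A symmetrically gives the diagonal entries 4, -13/4, -12/13, -2.
That gives 1 positive, 3 negative pivots.
The rank is the number of nonzero pivots: 4.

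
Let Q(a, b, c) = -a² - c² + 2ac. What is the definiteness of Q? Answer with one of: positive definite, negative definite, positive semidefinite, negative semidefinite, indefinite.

Write A = [[-1, 0, 1], [0, 0, 0], [1, 0, -1]].
Symmetric row and column elimination reduces A to a congruent diagonal form with pivots -1, 0, 0.
That gives 1 negative, 2 zero pivots.
Hence Q is negative semidefinite.

negative semidefinite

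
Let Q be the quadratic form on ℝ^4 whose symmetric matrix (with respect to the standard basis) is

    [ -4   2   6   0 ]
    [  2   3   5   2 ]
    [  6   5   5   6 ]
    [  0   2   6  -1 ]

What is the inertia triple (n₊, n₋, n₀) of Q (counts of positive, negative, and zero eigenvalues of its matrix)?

Congruent diagonalization of A (simultaneous row and column reduction) yields pivots -4, 4, -2, 0.
Counting signs: 1 positive, 2 negative, 1 zero.

(1, 2, 1)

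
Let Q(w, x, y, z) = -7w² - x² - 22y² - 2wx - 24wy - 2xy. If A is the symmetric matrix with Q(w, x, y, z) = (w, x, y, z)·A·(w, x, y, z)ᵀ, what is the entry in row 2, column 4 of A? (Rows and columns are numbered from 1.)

0

The coefficient of x·z in Q is 0. For a symmetric A this equals A[2,4] + A[4,2] = 2·A[2,4].
So A[2,4] = 0/2 = 0.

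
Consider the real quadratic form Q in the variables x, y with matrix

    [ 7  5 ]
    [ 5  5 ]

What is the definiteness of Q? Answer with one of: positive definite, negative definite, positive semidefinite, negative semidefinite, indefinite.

positive definite

Applying the same elementary operations to the rows and columns of A produces a congruent diagonal matrix with entries 7, 10/7.
Counting signs: 2 positive.
Hence Q is positive definite.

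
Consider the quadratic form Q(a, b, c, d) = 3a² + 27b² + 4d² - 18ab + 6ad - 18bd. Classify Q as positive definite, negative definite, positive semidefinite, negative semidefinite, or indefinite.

The associated matrix is A = [[3, -9, 0, 3], [-9, 27, 0, -9], [0, 0, 0, 0], [3, -9, 0, 4]].
Congruent diagonalization of A (simultaneous row and column reduction) yields pivots 3, 0, 0, 1.
That gives 2 positive, 2 zero pivots.
Hence Q is positive semidefinite.

positive semidefinite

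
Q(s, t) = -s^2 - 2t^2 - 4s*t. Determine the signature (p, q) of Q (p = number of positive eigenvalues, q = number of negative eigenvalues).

The associated matrix is A = [[-1, -2], [-2, -2]].
Applying the same elementary operations to the rows and columns of A produces a congruent diagonal matrix with entries -1, 2.
So there are 1 positive, 1 negative pivots.

(1, 1)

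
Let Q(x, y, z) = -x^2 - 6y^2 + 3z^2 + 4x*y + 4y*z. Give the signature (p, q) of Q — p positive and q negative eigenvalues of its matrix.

The associated matrix is A = [[-1, 2, 0], [2, -6, 2], [0, 2, 3]].
An LDLᵀ factorisation of A has diagonal entries -1, -2, 5.
Counting signs: 1 positive, 2 negative.

(1, 2)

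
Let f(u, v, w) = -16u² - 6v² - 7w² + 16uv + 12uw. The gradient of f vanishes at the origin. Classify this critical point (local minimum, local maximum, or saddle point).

The Hessian at the origin is H = [[-32, 16, 12], [16, -12, 0], [12, 0, -14]].
Applying the same elementary operations to the rows and columns of H produces a congruent diagonal matrix with entries -32, -4, -1/2.
So there are 3 negative pivots.
H is negative definite, so the origin is a strict local maximum.

local maximum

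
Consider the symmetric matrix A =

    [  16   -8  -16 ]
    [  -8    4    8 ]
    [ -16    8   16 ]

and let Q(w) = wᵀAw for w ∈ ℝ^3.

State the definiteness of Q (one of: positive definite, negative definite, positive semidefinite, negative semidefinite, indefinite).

positive semidefinite

Row-reducing A symmetrically gives the diagonal entries 16, 0, 0.
So there are 1 positive, 2 zero pivots.
Hence Q is positive semidefinite.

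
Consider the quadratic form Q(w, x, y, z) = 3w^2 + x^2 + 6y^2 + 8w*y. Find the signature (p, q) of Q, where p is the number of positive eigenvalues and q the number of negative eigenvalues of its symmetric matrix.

(3, 0)

Write A = [[3, 0, 4, 0], [0, 1, 0, 0], [4, 0, 6, 0], [0, 0, 0, 0]].
Symmetric row and column elimination reduces A to a congruent diagonal form with pivots 3, 1, 2/3, 0.
So there are 3 positive, 1 zero pivots.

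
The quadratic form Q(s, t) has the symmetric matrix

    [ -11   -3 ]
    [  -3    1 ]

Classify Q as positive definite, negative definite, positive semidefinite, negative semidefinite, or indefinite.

Row-reducing A symmetrically gives the diagonal entries -11, 20/11.
So there are 1 positive, 1 negative pivots.
Hence Q is indefinite.

indefinite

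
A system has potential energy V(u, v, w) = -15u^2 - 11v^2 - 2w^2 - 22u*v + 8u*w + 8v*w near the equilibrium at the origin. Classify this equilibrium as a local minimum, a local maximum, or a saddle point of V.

The Hessian at the origin is H = [[-30, -22, 8], [-22, -22, 8], [8, 8, -4]].
An LDLᵀ factorisation of H has diagonal entries -30, -88/15, -12/11.
Counting signs: 3 negative.
H is negative definite, so the origin is a strict local maximum.

local maximum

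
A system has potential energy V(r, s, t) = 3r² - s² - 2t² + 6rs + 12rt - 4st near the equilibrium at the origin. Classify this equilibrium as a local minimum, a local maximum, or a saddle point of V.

The Hessian at the origin is H = [[6, 6, 12], [6, -2, -4], [12, -4, -4]].
Symmetric row and column elimination reduces H to a congruent diagonal form with pivots 6, -8, 4.
That gives 2 positive, 1 negative pivots.
H is indefinite, so the origin is a saddle point.

saddle point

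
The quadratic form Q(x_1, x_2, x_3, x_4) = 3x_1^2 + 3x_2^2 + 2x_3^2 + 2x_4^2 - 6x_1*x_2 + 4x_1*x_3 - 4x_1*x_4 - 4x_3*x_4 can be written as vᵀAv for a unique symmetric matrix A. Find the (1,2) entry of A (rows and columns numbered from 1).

-3

The coefficient of x_1·x_2 in Q is -6. For a symmetric A this equals A[1,2] + A[2,1] = 2·A[1,2].
So A[1,2] = -6/2 = -3.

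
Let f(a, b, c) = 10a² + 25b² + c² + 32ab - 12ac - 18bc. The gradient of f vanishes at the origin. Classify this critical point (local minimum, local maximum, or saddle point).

saddle point

The Hessian at the origin is H = [[20, 32, -12], [32, 50, -18], [-12, -18, 2]].
Congruent diagonalization of H (simultaneous row and column reduction) yields pivots 20, -6/5, -4.
Counting signs: 1 positive, 2 negative.
H is indefinite, so the origin is a saddle point.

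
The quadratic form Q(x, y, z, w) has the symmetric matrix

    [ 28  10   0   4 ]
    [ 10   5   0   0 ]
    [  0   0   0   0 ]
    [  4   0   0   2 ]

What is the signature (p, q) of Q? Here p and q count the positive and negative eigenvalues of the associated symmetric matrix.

(2, 0)

Congruent diagonalization of A (simultaneous row and column reduction) yields pivots 28, 10/7, 0, 0.
That gives 2 positive, 2 zero pivots.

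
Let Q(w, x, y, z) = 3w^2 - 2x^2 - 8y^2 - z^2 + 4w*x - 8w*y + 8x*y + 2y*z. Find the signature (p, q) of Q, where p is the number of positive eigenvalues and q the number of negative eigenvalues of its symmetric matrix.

(2, 2)

The symmetric matrix is A = [[3, 2, -4, 0], [2, -2, 4, 0], [-4, 4, -8, 1], [0, 0, 1, -1]].
By Sylvester's law of inertia any congruent diagonalization of A has 2 positive, 2 negative and 0 zero entries.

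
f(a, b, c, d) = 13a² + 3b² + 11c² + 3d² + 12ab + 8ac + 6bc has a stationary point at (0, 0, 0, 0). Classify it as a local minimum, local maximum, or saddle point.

The Hessian at the origin is H = [[26, 12, 8, 0], [12, 6, 6, 0], [8, 6, 22, 0], [0, 0, 0, 6]].
Symmetric row and column elimination reduces H to a congruent diagonal form with pivots 26, 6/13, 8, 6.
So there are 4 positive pivots.
H is positive definite, so the origin is a strict local minimum.

local minimum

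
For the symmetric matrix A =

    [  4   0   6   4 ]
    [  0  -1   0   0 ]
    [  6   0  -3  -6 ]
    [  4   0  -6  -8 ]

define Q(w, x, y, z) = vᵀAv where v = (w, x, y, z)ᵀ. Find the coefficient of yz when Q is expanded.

-12

The coefficient of yz is A[3,4] + A[4,3] = 2·(-6) = -12.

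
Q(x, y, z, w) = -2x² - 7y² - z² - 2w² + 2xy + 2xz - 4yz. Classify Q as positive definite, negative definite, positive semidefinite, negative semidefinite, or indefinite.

The symmetric matrix of Q is A = [[-2, 1, 1, 0], [1, -7, -2, 0], [1, -2, -1, 0], [0, 0, 0, -2]].
Leading principal minors: Δ_1 = -2, Δ_2 = 13, Δ_3 = -2, Δ_4 = 4.
The signs alternate starting with Δ_1 < 0, so by Sylvester's criterion Q is negative definite.

negative definite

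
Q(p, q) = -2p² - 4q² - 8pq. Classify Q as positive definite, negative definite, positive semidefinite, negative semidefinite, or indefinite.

The symmetric matrix of Q is [[-2, -4], [-4, -4]].
For the 2×2 matrix [[-2, -4], [-4, -4]]: det = -2·-4 − (-4)² = -8, trace = -6.
det < 0 so the eigenvalues have opposite signs; the form is indefinite.

indefinite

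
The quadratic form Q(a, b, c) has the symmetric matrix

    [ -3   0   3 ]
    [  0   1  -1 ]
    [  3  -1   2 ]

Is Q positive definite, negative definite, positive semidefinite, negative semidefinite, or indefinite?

indefinite

Row-reducing A symmetrically gives the diagonal entries -3, 1, 4.
That gives 2 positive, 1 negative pivots.
Hence Q is indefinite.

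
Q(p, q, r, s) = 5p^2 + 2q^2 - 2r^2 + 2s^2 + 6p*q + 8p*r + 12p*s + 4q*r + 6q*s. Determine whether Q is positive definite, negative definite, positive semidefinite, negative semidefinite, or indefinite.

indefinite

The associated matrix is A = [[5, 3, 4, 6], [3, 2, 2, 3], [4, 2, -2, 0], [6, 3, 0, 2]].
Applying the same elementary operations to the rows and columns of A produces a congruent diagonal matrix with entries 5, 1/5, -6, -1.
So there are 2 positive, 2 negative pivots.
Hence Q is indefinite.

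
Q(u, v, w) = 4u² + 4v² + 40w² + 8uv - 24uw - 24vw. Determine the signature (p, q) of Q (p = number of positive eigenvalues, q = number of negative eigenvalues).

The symmetric matrix is A = [[4, 4, -12], [4, 4, -12], [-12, -12, 40]].
Applying the same elementary operations to the rows and columns of A produces a congruent diagonal matrix with entries 4, 0, 4.
Counting signs: 2 positive, 1 zero.

(2, 0)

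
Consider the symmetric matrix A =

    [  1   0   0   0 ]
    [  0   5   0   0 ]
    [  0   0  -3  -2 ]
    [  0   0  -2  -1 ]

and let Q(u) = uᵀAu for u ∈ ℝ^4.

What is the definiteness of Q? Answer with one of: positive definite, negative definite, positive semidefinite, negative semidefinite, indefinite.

indefinite

Row-reducing A symmetrically gives the diagonal entries 1, 5, -3, 1/3.
That gives 3 positive, 1 negative pivots.
Hence Q is indefinite.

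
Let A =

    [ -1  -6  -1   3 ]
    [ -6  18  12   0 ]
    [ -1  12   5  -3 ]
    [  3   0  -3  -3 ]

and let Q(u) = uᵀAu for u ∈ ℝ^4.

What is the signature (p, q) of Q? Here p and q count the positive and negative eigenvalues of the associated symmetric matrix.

(1, 1)

Row-reducing A symmetrically gives the diagonal entries -1, 54, 0, 0.
Counting signs: 1 positive, 1 negative, 2 zero.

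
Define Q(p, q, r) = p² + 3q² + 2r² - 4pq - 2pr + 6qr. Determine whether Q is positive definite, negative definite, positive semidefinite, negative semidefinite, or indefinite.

indefinite

The associated matrix is A = [[1, -2, -1], [-2, 3, 3], [-1, 3, 2]].
Applying the same elementary operations to the rows and columns of A produces a congruent diagonal matrix with entries 1, -1, 2.
That gives 2 positive, 1 negative pivots.
Hence Q is indefinite.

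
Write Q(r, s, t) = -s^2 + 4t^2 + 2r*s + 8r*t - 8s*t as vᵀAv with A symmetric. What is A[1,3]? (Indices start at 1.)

The coefficient of r·t in Q is 8. For a symmetric A this equals A[1,3] + A[3,1] = 2·A[1,3].
So A[1,3] = 8/2 = 4.

4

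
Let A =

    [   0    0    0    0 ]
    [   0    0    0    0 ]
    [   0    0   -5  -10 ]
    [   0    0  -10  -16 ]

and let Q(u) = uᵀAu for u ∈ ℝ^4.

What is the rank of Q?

Congruent diagonalization of A (simultaneous row and column reduction) yields pivots 0, 0, -5, 4.
So there are 1 positive, 1 negative, 2 zero pivots.
The rank is the number of nonzero pivots: 2.

2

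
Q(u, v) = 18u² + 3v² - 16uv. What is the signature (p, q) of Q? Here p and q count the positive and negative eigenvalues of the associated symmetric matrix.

The symmetric matrix is A = [[18, -8], [-8, 3]].
Symmetric row and column elimination reduces A to a congruent diagonal form with pivots 18, -5/9.
So there are 1 positive, 1 negative pivots.

(1, 1)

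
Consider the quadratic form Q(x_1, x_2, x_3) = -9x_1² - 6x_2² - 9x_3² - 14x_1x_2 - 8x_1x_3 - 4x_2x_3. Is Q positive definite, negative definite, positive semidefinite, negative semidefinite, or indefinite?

Write A = [[-9, -7, -4], [-7, -6, -2], [-4, -2, -9]].
Congruent diagonalization of A (simultaneous row and column reduction) yields pivots -9, -5/9, -5.
That gives 3 negative pivots.
Hence Q is negative definite.

negative definite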